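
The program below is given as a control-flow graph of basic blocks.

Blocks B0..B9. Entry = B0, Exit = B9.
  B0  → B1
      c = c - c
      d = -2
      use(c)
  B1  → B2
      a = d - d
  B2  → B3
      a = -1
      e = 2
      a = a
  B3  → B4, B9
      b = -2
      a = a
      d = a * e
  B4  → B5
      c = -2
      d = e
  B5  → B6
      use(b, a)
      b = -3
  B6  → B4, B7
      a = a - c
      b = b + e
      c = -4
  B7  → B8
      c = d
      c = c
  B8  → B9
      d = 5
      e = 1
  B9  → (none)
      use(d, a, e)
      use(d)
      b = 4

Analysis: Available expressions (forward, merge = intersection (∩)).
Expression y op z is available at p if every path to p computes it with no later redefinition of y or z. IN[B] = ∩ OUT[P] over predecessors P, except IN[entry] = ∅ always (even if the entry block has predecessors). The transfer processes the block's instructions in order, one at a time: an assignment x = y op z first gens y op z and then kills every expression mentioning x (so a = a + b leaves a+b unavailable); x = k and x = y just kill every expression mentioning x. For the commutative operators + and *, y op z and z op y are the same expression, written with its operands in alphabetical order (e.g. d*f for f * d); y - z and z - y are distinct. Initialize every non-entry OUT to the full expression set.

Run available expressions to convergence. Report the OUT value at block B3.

Answer: {a*e}

Working:
Converged values:
  B0:  IN={}  OUT={}
  B1:  IN={}  OUT={d-d}
  B2:  IN={d-d}  OUT={d-d}
  B3:  IN={d-d}  OUT={a*e}
  B4:  IN={}  OUT={}
  B5:  IN={}  OUT={}
  B6:  IN={}  OUT={}
  B7:  IN={}  OUT={}
  B8:  IN={}  OUT={}
  B9:  IN={}  OUT={}

Merge at B3: IN[B3] = OUT[B2] = {d-d}
Applying B3's transfer function to that IN value gives OUT[B3] (row B3 above).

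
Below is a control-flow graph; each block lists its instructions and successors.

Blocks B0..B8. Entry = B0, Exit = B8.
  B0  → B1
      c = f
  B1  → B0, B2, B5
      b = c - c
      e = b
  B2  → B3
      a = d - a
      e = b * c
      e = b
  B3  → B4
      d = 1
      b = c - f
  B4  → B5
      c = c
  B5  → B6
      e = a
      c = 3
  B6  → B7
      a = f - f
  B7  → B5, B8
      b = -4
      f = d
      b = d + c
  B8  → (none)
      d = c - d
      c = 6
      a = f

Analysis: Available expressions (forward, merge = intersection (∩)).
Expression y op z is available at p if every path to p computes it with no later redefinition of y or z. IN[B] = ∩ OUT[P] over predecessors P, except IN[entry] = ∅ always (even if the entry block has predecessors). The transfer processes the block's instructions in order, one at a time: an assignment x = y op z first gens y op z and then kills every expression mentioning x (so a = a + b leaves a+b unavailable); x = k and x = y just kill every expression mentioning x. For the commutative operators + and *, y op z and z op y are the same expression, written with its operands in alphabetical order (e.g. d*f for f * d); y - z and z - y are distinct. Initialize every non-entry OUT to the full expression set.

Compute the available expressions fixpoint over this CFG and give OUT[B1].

Answer: {c-c}

Working:
Per-block solution:
  B0:   IN={}   OUT={}
  B1:   IN={}   OUT={c-c}
  B2:   IN={c-c}   OUT={b*c, c-c}
  B3:   IN={b*c, c-c}   OUT={c-c, c-f}
  B4:   IN={c-c, c-f}   OUT={}
  B5:   IN={}   OUT={}
  B6:   IN={}   OUT={f-f}
  B7:   IN={f-f}   OUT={c+d}
  B8:   IN={c+d}   OUT={}

Merge at B1: IN[B1] = OUT[B0] = {}
Applying B1's transfer function to that IN value gives OUT[B1] (row B1 above).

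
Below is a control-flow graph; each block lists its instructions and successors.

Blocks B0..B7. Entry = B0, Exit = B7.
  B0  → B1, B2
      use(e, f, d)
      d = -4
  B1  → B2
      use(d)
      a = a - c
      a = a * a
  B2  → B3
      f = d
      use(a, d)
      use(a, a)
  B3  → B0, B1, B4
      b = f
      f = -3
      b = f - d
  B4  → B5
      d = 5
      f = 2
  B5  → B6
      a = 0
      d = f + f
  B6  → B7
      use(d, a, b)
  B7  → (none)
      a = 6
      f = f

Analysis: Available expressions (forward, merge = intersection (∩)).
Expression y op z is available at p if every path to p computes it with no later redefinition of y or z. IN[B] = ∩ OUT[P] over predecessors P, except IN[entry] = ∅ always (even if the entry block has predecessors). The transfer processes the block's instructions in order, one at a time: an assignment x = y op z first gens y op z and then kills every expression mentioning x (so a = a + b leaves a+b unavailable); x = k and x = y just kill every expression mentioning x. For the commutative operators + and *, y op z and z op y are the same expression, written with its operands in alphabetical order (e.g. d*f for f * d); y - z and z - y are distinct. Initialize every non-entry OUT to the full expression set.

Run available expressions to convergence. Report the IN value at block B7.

Fixpoint table:
  B0:  IN={}  OUT={}
  B1:  IN={}  OUT={}
  B2:  IN={}  OUT={}
  B3:  IN={}  OUT={f-d}
  B4:  IN={f-d}  OUT={}
  B5:  IN={}  OUT={f+f}
  B6:  IN={f+f}  OUT={f+f}
  B7:  IN={f+f}  OUT={}

Merge at B7: IN[B7] = OUT[B6] = {f+f}

Answer: {f+f}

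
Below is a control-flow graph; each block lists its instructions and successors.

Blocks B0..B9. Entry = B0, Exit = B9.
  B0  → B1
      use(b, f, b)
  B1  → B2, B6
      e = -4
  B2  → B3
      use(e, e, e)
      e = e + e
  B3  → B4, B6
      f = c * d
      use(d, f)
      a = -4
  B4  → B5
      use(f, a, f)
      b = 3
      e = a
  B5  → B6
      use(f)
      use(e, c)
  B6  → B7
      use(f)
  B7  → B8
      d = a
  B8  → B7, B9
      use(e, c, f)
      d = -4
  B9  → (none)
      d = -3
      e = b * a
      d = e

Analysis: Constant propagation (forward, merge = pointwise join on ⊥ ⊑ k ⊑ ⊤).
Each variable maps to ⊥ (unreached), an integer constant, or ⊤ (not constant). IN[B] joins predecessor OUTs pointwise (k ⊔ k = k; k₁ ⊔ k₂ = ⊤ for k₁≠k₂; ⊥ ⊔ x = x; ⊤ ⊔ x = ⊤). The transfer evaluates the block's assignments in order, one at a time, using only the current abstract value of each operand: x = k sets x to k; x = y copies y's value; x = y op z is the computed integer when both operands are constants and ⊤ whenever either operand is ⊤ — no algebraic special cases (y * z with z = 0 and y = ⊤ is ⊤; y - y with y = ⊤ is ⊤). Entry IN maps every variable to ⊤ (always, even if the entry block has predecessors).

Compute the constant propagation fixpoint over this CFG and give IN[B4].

Answer: {a: -4, b: ⊤, c: ⊤, d: ⊤, e: -8, f: ⊤}

Trace:
Fixpoint table:
  B0:   IN=(all ⊤)   OUT=(all ⊤)
  B1:   IN=(all ⊤)   OUT={e:-4; rest ⊤}
  B2:   IN={e:-4; rest ⊤}   OUT={e:-8; rest ⊤}
  B3:   IN={e:-8; rest ⊤}   OUT={a:-4, e:-8; rest ⊤}
  B4:   IN={a:-4, e:-8; rest ⊤}   OUT={a:-4, b:3, e:-4; rest ⊤}
  B5:   IN={a:-4, b:3, e:-4; rest ⊤}   OUT={a:-4, b:3, e:-4; rest ⊤}
  B6:   IN=(all ⊤)   OUT=(all ⊤)
  B7:   IN=(all ⊤)   OUT=(all ⊤)
  B8:   IN=(all ⊤)   OUT={d:-4; rest ⊤}
  B9:   IN={d:-4; rest ⊤}   OUT=(all ⊤)

Merge at B4: IN[B4] = OUT[B3] = {a: -4, b: ⊤, c: ⊤, d: ⊤, e: -8, f: ⊤}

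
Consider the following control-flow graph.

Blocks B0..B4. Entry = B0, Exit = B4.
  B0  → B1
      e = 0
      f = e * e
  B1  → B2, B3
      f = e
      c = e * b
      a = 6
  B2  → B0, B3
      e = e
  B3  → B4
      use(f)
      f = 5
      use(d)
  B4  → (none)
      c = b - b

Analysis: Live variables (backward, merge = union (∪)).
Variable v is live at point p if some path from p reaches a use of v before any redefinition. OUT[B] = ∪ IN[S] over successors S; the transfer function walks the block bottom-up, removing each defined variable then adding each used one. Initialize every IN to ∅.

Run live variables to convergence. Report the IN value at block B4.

Answer: {b}

Trace:
Per-block solution:
  B0: | IN={b, d} | OUT={b, d, e}
  B1: | IN={b, d, e} | OUT={b, d, e, f}
  B2: | IN={b, d, e, f} | OUT={b, d, f}
  B3: | IN={b, d, f} | OUT={b}
  B4: | IN={b} | OUT={}

B4 is the boundary node: OUT[B4] = {}
Applying B4's transfer function to that OUT value gives IN[B4] (row B4 above).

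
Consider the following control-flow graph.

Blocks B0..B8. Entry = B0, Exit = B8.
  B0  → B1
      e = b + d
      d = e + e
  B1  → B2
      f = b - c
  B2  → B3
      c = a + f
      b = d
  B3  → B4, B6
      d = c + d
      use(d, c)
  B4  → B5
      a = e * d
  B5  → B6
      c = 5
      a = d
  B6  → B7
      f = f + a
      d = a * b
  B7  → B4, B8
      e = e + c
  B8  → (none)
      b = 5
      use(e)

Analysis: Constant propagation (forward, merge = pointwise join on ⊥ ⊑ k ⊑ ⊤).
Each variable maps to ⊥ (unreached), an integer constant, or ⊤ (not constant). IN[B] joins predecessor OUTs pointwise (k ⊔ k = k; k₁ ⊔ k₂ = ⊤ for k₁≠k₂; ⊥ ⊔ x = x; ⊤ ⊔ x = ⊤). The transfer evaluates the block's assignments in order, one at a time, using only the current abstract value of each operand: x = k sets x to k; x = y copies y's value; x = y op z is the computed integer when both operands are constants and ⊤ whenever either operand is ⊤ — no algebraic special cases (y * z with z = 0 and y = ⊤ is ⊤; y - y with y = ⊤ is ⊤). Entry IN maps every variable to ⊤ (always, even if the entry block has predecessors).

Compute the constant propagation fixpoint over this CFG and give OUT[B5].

Converged values:
  B0:   IN=(all ⊤)   OUT=(all ⊤)
  B1:   IN=(all ⊤)   OUT=(all ⊤)
  B2:   IN=(all ⊤)   OUT=(all ⊤)
  B3:   IN=(all ⊤)   OUT=(all ⊤)
  B4:   IN=(all ⊤)   OUT=(all ⊤)
  B5:   IN=(all ⊤)   OUT={c:5; rest ⊤}
  B6:   IN=(all ⊤)   OUT=(all ⊤)
  B7:   IN=(all ⊤)   OUT=(all ⊤)
  B8:   IN=(all ⊤)   OUT={b:5; rest ⊤}

Merge at B5: IN[B5] = OUT[B4] = {a: ⊤, b: ⊤, c: ⊤, d: ⊤, e: ⊤, f: ⊤}
Applying B5's transfer function to that IN value gives OUT[B5] (row B5 above).

Answer: {a: ⊤, b: ⊤, c: 5, d: ⊤, e: ⊤, f: ⊤}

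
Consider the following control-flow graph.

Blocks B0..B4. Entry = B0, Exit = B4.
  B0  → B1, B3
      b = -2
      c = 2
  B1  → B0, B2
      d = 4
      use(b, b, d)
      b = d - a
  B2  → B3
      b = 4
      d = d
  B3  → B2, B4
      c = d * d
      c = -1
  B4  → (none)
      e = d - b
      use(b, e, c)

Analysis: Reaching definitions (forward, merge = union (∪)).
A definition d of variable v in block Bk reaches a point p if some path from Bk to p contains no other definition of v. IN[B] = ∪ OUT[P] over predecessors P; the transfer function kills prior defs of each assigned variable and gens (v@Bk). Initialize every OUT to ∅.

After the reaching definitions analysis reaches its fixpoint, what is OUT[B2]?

Answer: {b@B2, c@B0, c@B3, d@B2}

Working:
Per-block solution:
  B0: | IN={b@B1, c@B0, d@B1} | OUT={b@B0, c@B0, d@B1}
  B1: | IN={b@B0, c@B0, d@B1} | OUT={b@B1, c@B0, d@B1}
  B2: | IN={b@B0, b@B1, b@B2, c@B0, c@B3, d@B1, d@B2} | OUT={b@B2, c@B0, c@B3, d@B2}
  B3: | IN={b@B0, b@B2, c@B0, c@B3, d@B1, d@B2} | OUT={b@B0, b@B2, c@B3, d@B1, d@B2}
  B4: | IN={b@B0, b@B2, c@B3, d@B1, d@B2} | OUT={b@B0, b@B2, c@B3, d@B1, d@B2, e@B4}

Merge at B2: IN[B2] = OUT[B1] ⊔ OUT[B3] = {b@B0, b@B1, b@B2, c@B0, c@B3, d@B1, d@B2}
Applying B2's transfer function to that IN value gives OUT[B2] (row B2 above).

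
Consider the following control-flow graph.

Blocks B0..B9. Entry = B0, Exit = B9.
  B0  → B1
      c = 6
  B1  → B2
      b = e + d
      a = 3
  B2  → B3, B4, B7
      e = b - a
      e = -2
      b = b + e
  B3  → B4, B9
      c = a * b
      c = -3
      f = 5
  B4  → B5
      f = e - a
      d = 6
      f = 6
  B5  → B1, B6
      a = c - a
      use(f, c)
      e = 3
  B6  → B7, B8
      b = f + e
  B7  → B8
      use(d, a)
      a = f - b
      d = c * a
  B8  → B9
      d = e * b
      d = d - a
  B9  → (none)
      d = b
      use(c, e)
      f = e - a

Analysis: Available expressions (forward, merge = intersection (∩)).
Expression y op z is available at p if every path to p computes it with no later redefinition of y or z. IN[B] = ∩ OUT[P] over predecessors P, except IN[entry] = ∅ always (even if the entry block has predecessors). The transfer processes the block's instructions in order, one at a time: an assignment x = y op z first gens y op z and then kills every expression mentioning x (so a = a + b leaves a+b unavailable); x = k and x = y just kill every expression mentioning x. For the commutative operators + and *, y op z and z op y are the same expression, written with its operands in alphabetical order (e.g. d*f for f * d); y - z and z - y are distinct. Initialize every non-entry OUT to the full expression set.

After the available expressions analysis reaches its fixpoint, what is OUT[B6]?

Converged values:
  B0:  IN={}  OUT={}
  B1:  IN={}  OUT={d+e}
  B2:  IN={d+e}  OUT={}
  B3:  IN={}  OUT={a*b}
  B4:  IN={}  OUT={e-a}
  B5:  IN={e-a}  OUT={}
  B6:  IN={}  OUT={e+f}
  B7:  IN={}  OUT={a*c, f-b}
  B8:  IN={}  OUT={b*e}
  B9:  IN={}  OUT={e-a}

Merge at B6: IN[B6] = OUT[B5] = {}
Applying B6's transfer function to that IN value gives OUT[B6] (row B6 above).

Answer: {e+f}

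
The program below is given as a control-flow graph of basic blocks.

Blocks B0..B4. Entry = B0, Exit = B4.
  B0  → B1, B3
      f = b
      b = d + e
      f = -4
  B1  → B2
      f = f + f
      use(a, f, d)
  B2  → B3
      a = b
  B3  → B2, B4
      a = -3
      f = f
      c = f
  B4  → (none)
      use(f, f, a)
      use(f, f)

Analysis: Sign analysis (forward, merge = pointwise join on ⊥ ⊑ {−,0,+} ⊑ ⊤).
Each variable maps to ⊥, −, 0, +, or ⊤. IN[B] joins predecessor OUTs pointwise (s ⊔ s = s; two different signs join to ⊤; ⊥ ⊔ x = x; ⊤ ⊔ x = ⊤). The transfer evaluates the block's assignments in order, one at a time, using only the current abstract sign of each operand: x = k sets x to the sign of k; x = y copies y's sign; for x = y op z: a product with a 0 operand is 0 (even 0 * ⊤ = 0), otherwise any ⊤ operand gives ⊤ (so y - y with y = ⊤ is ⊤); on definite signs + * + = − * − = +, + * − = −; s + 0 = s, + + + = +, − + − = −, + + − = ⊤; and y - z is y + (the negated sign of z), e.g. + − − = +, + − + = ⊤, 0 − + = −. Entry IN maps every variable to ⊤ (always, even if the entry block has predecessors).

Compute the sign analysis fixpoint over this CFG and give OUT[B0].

Fixpoint table:
  B0: | IN=(all ⊤) | OUT={f:-; rest ⊤}
  B1: | IN={f:-; rest ⊤} | OUT={f:-; rest ⊤}
  B2: | IN={f:-; rest ⊤} | OUT={f:-; rest ⊤}
  B3: | IN={f:-; rest ⊤} | OUT={a:-, c:-, f:-; rest ⊤}
  B4: | IN={a:-, c:-, f:-; rest ⊤} | OUT={a:-, c:-, f:-; rest ⊤}

B0 is the boundary node: IN[B0] = {a: ⊤, b: ⊤, c: ⊤, d: ⊤, e: ⊤, f: ⊤}
Applying B0's transfer function to that IN value gives OUT[B0] (row B0 above).

Answer: {a: ⊤, b: ⊤, c: ⊤, d: ⊤, e: ⊤, f: -}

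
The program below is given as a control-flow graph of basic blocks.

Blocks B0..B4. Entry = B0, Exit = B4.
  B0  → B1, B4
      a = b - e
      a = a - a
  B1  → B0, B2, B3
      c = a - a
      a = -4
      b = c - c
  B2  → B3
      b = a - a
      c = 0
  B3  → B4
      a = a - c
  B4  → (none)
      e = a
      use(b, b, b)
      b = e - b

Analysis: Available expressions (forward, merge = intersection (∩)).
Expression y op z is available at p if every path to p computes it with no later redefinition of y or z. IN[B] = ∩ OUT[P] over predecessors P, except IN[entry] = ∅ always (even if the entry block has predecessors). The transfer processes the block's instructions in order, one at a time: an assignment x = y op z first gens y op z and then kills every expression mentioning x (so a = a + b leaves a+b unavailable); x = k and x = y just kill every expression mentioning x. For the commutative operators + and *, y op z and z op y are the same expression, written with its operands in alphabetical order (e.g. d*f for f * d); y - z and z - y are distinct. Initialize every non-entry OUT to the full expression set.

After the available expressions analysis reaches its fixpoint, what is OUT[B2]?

Per-block solution:
  B0: | IN={} | OUT={b-e}
  B1: | IN={b-e} | OUT={c-c}
  B2: | IN={c-c} | OUT={a-a}
  B3: | IN={} | OUT={}
  B4: | IN={} | OUT={}

Merge at B2: IN[B2] = OUT[B1] = {c-c}
Applying B2's transfer function to that IN value gives OUT[B2] (row B2 above).

Answer: {a-a}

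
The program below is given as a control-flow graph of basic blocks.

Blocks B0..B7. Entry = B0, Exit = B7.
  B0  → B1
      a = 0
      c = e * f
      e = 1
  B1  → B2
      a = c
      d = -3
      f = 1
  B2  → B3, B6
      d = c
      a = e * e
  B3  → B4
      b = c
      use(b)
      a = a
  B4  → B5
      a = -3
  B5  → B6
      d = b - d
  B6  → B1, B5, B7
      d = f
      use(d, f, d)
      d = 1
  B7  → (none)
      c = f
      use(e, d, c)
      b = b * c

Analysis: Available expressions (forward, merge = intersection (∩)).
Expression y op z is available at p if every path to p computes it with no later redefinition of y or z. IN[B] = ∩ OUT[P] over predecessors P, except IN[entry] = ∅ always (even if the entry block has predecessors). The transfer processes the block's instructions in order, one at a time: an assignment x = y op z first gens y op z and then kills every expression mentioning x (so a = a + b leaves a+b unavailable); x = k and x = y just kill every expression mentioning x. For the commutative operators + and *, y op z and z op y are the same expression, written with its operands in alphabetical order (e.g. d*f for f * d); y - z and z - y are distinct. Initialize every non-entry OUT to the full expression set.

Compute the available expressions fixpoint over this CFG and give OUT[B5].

Answer: {e*e}

Trace:
Converged values:
  B0: | IN={} | OUT={}
  B1: | IN={} | OUT={}
  B2: | IN={} | OUT={e*e}
  B3: | IN={e*e} | OUT={e*e}
  B4: | IN={e*e} | OUT={e*e}
  B5: | IN={e*e} | OUT={e*e}
  B6: | IN={e*e} | OUT={e*e}
  B7: | IN={e*e} | OUT={e*e}

Merge at B5: IN[B5] = OUT[B4] ∩ OUT[B6] = {e*e}
Applying B5's transfer function to that IN value gives OUT[B5] (row B5 above).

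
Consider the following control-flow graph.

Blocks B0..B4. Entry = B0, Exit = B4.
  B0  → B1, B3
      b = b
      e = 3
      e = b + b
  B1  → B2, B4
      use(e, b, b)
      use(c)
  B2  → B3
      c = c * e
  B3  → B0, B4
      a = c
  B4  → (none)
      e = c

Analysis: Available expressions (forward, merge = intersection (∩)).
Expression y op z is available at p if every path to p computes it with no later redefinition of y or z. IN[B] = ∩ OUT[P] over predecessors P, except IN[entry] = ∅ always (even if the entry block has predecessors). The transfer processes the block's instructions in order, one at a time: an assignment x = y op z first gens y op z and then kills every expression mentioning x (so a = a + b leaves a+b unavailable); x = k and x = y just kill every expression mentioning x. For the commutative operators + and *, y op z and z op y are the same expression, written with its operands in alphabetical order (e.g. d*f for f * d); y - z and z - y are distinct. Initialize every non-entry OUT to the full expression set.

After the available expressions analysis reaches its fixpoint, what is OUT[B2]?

Answer: {b+b}

Trace:
Converged values:
  B0: | IN={} | OUT={b+b}
  B1: | IN={b+b} | OUT={b+b}
  B2: | IN={b+b} | OUT={b+b}
  B3: | IN={b+b} | OUT={b+b}
  B4: | IN={b+b} | OUT={b+b}

Merge at B2: IN[B2] = OUT[B1] = {b+b}
Applying B2's transfer function to that IN value gives OUT[B2] (row B2 above).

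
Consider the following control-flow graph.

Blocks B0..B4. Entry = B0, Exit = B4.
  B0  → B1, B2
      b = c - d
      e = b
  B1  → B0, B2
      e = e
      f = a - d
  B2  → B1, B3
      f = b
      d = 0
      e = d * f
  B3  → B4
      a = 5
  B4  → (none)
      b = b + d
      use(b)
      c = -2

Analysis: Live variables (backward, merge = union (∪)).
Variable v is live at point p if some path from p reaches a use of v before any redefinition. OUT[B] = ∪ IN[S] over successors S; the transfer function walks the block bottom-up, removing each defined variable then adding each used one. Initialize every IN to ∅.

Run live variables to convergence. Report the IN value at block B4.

Answer: {b, d}

Derivation:
Per-block solution:
  B0:  IN={a, c, d}  OUT={a, b, c, d, e}
  B1:  IN={a, b, c, d, e}  OUT={a, b, c, d}
  B2:  IN={a, b, c}  OUT={a, b, c, d, e}
  B3:  IN={b, d}  OUT={b, d}
  B4:  IN={b, d}  OUT={}

B4 is the boundary node: OUT[B4] = {}
Applying B4's transfer function to that OUT value gives IN[B4] (row B4 above).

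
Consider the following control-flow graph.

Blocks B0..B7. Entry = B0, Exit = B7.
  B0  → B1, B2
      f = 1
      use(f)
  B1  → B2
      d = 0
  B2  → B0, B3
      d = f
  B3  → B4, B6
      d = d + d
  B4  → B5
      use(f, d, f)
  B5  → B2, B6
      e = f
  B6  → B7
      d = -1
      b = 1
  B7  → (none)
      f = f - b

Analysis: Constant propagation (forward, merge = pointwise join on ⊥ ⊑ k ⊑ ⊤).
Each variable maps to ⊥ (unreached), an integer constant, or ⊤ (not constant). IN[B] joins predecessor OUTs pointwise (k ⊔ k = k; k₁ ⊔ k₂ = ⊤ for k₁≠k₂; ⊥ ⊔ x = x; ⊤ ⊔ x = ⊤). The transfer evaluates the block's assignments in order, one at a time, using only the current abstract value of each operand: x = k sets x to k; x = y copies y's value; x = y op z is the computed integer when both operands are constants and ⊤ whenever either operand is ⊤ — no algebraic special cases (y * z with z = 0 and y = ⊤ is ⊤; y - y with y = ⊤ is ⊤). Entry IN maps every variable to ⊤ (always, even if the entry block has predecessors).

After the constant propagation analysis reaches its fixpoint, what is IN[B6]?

Per-block solution:
  B0:   IN=(all ⊤)   OUT={f:1; rest ⊤}
  B1:   IN={f:1; rest ⊤}   OUT={d:0, f:1; rest ⊤}
  B2:   IN={f:1; rest ⊤}   OUT={d:1, f:1; rest ⊤}
  B3:   IN={d:1, f:1; rest ⊤}   OUT={d:2, f:1; rest ⊤}
  B4:   IN={d:2, f:1; rest ⊤}   OUT={d:2, f:1; rest ⊤}
  B5:   IN={d:2, f:1; rest ⊤}   OUT={d:2, e:1, f:1; rest ⊤}
  B6:   IN={d:2, f:1; rest ⊤}   OUT={b:1, d:-1, f:1; rest ⊤}
  B7:   IN={b:1, d:-1, f:1; rest ⊤}   OUT={b:1, d:-1, f:0; rest ⊤}

Merge at B6: IN[B6] = OUT[B3] ⊔ OUT[B5] = {a: ⊤, b: ⊤, c: ⊤, d: 2, e: ⊤, f: 1}

Answer: {a: ⊤, b: ⊤, c: ⊤, d: 2, e: ⊤, f: 1}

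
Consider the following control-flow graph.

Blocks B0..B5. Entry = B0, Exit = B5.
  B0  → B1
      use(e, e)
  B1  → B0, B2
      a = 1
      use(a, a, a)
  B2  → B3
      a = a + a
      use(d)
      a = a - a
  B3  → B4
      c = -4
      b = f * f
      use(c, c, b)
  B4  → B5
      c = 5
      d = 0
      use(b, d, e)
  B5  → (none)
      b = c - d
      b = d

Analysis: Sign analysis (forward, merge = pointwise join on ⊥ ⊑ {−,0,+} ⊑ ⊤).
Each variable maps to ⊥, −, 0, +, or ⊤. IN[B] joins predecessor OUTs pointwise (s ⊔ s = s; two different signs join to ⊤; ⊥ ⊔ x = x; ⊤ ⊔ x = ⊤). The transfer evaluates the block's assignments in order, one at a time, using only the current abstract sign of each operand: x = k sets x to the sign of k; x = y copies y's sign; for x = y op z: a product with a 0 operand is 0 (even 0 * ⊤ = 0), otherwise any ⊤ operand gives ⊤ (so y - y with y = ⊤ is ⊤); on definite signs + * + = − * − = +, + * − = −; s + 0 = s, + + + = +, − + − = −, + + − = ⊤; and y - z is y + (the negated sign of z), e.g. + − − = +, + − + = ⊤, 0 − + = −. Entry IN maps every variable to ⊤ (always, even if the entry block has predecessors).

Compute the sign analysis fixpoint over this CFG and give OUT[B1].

Converged values:
  B0:   IN=(all ⊤)   OUT=(all ⊤)
  B1:   IN=(all ⊤)   OUT={a:+; rest ⊤}
  B2:   IN={a:+; rest ⊤}   OUT=(all ⊤)
  B3:   IN=(all ⊤)   OUT={c:-; rest ⊤}
  B4:   IN={c:-; rest ⊤}   OUT={c:+, d:0; rest ⊤}
  B5:   IN={c:+, d:0; rest ⊤}   OUT={b:0, c:+, d:0; rest ⊤}

Merge at B1: IN[B1] = OUT[B0] = {a: ⊤, b: ⊤, c: ⊤, d: ⊤, e: ⊤, f: ⊤}
Applying B1's transfer function to that IN value gives OUT[B1] (row B1 above).

Answer: {a: +, b: ⊤, c: ⊤, d: ⊤, e: ⊤, f: ⊤}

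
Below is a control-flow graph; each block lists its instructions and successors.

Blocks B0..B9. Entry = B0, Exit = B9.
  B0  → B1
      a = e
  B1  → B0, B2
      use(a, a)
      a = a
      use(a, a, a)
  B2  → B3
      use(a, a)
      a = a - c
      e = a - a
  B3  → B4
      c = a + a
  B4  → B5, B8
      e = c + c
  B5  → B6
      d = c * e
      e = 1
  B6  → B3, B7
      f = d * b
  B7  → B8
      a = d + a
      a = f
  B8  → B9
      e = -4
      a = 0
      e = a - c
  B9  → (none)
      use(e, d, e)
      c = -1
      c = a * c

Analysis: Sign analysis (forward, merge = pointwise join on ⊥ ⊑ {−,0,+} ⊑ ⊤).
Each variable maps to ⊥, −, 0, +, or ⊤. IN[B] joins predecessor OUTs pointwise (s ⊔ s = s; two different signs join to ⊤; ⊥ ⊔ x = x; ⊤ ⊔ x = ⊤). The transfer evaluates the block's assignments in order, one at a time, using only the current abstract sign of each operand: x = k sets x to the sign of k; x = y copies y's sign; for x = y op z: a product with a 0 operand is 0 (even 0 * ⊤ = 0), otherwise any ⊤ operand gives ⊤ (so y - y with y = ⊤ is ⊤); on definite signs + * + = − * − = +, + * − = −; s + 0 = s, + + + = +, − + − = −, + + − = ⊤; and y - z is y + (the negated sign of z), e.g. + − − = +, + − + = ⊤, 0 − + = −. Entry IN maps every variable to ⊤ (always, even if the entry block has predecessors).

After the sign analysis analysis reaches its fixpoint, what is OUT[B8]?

Per-block solution:
  B0: | IN=(all ⊤) | OUT=(all ⊤)
  B1: | IN=(all ⊤) | OUT=(all ⊤)
  B2: | IN=(all ⊤) | OUT=(all ⊤)
  B3: | IN=(all ⊤) | OUT=(all ⊤)
  B4: | IN=(all ⊤) | OUT=(all ⊤)
  B5: | IN=(all ⊤) | OUT={e:+; rest ⊤}
  B6: | IN={e:+; rest ⊤} | OUT={e:+; rest ⊤}
  B7: | IN={e:+; rest ⊤} | OUT={e:+; rest ⊤}
  B8: | IN=(all ⊤) | OUT={a:0; rest ⊤}
  B9: | IN={a:0; rest ⊤} | OUT={a:0, c:0; rest ⊤}

Merge at B8: IN[B8] = OUT[B4] ⊔ OUT[B7] = {a: ⊤, b: ⊤, c: ⊤, d: ⊤, e: ⊤, f: ⊤}
Applying B8's transfer function to that IN value gives OUT[B8] (row B8 above).

Answer: {a: 0, b: ⊤, c: ⊤, d: ⊤, e: ⊤, f: ⊤}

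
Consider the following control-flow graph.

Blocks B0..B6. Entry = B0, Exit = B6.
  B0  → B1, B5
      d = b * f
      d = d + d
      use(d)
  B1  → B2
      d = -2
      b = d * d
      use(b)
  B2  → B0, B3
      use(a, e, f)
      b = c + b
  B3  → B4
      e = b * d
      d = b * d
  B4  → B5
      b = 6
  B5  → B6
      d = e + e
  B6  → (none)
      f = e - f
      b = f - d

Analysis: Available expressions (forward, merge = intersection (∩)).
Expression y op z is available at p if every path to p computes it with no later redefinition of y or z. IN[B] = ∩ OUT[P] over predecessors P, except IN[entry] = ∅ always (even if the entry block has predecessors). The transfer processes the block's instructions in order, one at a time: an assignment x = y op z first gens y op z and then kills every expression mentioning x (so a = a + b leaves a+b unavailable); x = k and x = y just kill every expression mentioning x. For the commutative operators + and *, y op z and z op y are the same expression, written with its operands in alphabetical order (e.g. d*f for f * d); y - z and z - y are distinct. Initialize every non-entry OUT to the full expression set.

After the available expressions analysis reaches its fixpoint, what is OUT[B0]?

Fixpoint table:
  B0:   IN={}   OUT={b*f}
  B1:   IN={b*f}   OUT={d*d}
  B2:   IN={d*d}   OUT={d*d}
  B3:   IN={d*d}   OUT={}
  B4:   IN={}   OUT={}
  B5:   IN={}   OUT={e+e}
  B6:   IN={e+e}   OUT={e+e, f-d}

Merge at B0 (entry node, so the boundary value {} is joined with the incoming edge(s)): IN[B0] = {} ∩ OUT[B2] = {}
Applying B0's transfer function to that IN value gives OUT[B0] (row B0 above).

Answer: {b*f}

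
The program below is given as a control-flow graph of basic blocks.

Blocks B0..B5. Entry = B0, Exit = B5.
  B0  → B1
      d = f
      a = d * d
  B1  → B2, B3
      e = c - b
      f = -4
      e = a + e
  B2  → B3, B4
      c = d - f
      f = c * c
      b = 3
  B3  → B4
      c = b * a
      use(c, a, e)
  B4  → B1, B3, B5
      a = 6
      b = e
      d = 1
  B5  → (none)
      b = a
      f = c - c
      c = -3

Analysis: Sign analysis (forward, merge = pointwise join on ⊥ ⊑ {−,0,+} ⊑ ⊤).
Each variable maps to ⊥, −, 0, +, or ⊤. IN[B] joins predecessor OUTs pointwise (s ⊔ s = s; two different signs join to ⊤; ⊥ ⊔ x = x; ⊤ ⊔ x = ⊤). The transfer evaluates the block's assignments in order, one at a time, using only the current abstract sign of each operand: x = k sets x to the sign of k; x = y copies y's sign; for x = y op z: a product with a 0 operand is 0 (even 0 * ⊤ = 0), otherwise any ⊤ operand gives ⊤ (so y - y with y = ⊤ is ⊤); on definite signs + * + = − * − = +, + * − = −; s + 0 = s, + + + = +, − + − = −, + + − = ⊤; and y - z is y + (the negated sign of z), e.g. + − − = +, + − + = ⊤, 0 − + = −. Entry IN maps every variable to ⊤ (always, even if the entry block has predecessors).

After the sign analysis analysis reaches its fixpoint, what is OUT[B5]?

Answer: {a: +, b: +, c: -, d: +, e: ⊤, f: ⊤}

Derivation:
Fixpoint table:
  B0:  IN=(all ⊤)  OUT=(all ⊤)
  B1:  IN=(all ⊤)  OUT={f:-; rest ⊤}
  B2:  IN={f:-; rest ⊤}  OUT={b:+; rest ⊤}
  B3:  IN=(all ⊤)  OUT=(all ⊤)
  B4:  IN=(all ⊤)  OUT={a:+, d:+; rest ⊤}
  B5:  IN={a:+, d:+; rest ⊤}  OUT={a:+, b:+, c:-, d:+; rest ⊤}

Merge at B5: IN[B5] = OUT[B4] = {a: +, b: ⊤, c: ⊤, d: +, e: ⊤, f: ⊤}
Applying B5's transfer function to that IN value gives OUT[B5] (row B5 above).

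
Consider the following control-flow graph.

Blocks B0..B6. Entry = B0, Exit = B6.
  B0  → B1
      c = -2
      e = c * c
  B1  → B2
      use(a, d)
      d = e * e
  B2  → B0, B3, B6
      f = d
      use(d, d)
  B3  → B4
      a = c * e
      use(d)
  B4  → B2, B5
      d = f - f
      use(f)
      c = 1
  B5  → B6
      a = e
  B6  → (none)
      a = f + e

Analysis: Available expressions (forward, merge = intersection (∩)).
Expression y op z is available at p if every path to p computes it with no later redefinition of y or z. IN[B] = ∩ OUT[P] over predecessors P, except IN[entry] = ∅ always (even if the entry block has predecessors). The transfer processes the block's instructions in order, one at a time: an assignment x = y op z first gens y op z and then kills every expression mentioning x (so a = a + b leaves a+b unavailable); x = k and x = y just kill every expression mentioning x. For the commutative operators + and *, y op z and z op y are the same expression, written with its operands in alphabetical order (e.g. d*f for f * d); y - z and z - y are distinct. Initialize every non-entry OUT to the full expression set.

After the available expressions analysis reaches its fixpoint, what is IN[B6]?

Answer: {e*e}

Derivation:
Per-block solution:
  B0:   IN={}   OUT={c*c}
  B1:   IN={c*c}   OUT={c*c, e*e}
  B2:   IN={e*e}   OUT={e*e}
  B3:   IN={e*e}   OUT={c*e, e*e}
  B4:   IN={c*e, e*e}   OUT={e*e, f-f}
  B5:   IN={e*e, f-f}   OUT={e*e, f-f}
  B6:   IN={e*e}   OUT={e*e, e+f}

Merge at B6: IN[B6] = OUT[B2] ∩ OUT[B5] = {e*e}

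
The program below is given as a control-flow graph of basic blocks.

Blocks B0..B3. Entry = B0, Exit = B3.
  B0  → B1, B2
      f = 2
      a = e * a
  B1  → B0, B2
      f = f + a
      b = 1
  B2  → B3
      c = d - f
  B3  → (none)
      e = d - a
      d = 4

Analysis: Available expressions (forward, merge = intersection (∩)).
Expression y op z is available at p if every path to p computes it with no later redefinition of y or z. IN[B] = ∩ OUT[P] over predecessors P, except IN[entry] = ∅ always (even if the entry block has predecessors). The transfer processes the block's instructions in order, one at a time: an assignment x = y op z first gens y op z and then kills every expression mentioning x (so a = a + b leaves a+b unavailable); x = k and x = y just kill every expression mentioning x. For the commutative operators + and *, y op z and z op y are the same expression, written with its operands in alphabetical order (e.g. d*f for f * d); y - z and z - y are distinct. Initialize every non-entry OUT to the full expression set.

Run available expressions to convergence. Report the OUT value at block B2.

Per-block solution:
  B0:  IN={}  OUT={}
  B1:  IN={}  OUT={}
  B2:  IN={}  OUT={d-f}
  B3:  IN={d-f}  OUT={}

Merge at B2: IN[B2] = OUT[B0] ∩ OUT[B1] = {}
Applying B2's transfer function to that IN value gives OUT[B2] (row B2 above).

Answer: {d-f}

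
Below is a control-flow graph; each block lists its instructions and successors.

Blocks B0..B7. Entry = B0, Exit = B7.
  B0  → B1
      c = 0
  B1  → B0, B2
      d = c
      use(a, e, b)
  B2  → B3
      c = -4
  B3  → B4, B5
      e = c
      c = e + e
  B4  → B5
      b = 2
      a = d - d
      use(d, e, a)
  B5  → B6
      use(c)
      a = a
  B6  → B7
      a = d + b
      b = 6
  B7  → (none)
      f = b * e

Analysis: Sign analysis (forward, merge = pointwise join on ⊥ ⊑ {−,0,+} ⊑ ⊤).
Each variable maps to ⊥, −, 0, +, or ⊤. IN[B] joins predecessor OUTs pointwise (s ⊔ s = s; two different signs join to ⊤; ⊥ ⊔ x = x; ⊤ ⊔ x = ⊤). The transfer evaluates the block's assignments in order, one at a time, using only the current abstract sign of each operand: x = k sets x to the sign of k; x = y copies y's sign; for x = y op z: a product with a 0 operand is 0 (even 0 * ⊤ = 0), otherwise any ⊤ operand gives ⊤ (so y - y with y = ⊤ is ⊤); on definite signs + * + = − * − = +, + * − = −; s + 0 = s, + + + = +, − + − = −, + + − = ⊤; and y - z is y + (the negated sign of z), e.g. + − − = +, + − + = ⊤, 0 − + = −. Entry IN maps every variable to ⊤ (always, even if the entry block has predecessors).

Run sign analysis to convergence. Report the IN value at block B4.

Converged values:
  B0: | IN=(all ⊤) | OUT={c:0; rest ⊤}
  B1: | IN={c:0; rest ⊤} | OUT={c:0, d:0; rest ⊤}
  B2: | IN={c:0, d:0; rest ⊤} | OUT={c:-, d:0; rest ⊤}
  B3: | IN={c:-, d:0; rest ⊤} | OUT={c:-, d:0, e:-; rest ⊤}
  B4: | IN={c:-, d:0, e:-; rest ⊤} | OUT={a:0, b:+, c:-, d:0, e:-; rest ⊤}
  B5: | IN={c:-, d:0, e:-; rest ⊤} | OUT={c:-, d:0, e:-; rest ⊤}
  B6: | IN={c:-, d:0, e:-; rest ⊤} | OUT={b:+, c:-, d:0, e:-; rest ⊤}
  B7: | IN={b:+, c:-, d:0, e:-; rest ⊤} | OUT={b:+, c:-, d:0, e:-, f:-; rest ⊤}

Merge at B4: IN[B4] = OUT[B3] = {a: ⊤, b: ⊤, c: -, d: 0, e: -, f: ⊤}

Answer: {a: ⊤, b: ⊤, c: -, d: 0, e: -, f: ⊤}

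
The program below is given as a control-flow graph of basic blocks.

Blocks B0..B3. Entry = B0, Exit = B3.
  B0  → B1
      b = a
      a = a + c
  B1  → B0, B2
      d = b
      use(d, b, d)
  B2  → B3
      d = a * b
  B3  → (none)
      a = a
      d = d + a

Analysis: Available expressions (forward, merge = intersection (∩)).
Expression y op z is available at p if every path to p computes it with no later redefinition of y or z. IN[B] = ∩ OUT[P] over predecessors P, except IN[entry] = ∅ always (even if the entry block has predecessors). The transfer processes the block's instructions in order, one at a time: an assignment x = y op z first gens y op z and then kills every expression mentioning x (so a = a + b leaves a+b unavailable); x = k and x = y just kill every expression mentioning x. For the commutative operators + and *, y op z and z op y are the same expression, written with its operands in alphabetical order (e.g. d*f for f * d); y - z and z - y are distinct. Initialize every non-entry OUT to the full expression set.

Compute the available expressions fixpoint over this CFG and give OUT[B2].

Answer: {a*b}

Trace:
Per-block solution:
  B0:   IN={}   OUT={}
  B1:   IN={}   OUT={}
  B2:   IN={}   OUT={a*b}
  B3:   IN={a*b}   OUT={}

Merge at B2: IN[B2] = OUT[B1] = {}
Applying B2's transfer function to that IN value gives OUT[B2] (row B2 above).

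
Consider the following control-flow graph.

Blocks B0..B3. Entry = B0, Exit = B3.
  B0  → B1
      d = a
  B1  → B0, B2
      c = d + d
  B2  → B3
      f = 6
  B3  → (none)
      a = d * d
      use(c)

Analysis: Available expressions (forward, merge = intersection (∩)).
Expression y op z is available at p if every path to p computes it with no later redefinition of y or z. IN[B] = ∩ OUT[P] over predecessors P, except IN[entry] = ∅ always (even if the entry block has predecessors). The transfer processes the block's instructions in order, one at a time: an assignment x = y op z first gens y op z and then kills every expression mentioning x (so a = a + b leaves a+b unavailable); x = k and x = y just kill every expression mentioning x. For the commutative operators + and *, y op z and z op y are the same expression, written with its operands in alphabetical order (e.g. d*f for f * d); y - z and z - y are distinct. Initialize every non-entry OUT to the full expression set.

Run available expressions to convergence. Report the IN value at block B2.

Per-block solution:
  B0:  IN={}  OUT={}
  B1:  IN={}  OUT={d+d}
  B2:  IN={d+d}  OUT={d+d}
  B3:  IN={d+d}  OUT={d*d, d+d}

Merge at B2: IN[B2] = OUT[B1] = {d+d}

Answer: {d+d}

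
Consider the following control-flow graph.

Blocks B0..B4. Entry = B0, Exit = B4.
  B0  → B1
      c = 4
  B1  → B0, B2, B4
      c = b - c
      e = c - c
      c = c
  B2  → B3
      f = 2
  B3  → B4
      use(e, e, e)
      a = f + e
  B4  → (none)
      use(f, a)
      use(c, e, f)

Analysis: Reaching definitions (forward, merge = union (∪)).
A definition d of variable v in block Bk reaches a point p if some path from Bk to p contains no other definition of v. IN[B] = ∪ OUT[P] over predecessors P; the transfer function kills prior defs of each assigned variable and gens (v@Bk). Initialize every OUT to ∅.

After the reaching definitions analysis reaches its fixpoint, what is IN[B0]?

Per-block solution:
  B0: | IN={c@B1, e@B1} | OUT={c@B0, e@B1}
  B1: | IN={c@B0, e@B1} | OUT={c@B1, e@B1}
  B2: | IN={c@B1, e@B1} | OUT={c@B1, e@B1, f@B2}
  B3: | IN={c@B1, e@B1, f@B2} | OUT={a@B3, c@B1, e@B1, f@B2}
  B4: | IN={a@B3, c@B1, e@B1, f@B2} | OUT={a@B3, c@B1, e@B1, f@B2}

Merge at B0 (entry node, so the boundary value {} is joined with the incoming edge(s)): IN[B0] = {} ⊔ OUT[B1] = {c@B1, e@B1}

Answer: {c@B1, e@B1}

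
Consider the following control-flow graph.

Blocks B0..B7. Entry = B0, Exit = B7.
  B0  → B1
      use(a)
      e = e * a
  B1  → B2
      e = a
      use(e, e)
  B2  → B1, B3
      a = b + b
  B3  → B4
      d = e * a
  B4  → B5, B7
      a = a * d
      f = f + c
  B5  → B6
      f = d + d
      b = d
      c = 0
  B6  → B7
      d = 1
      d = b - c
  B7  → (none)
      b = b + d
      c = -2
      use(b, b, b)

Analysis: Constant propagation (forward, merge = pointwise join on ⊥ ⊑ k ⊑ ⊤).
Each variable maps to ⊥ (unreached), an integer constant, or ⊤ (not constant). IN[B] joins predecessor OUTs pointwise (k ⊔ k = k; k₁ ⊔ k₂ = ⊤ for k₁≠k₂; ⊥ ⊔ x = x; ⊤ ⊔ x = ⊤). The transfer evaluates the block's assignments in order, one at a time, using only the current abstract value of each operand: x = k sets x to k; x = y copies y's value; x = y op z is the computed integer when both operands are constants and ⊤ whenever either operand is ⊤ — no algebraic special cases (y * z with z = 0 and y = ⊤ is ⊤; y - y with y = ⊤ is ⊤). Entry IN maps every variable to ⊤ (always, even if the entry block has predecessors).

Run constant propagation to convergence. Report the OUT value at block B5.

Per-block solution:
  B0:  IN=(all ⊤)  OUT=(all ⊤)
  B1:  IN=(all ⊤)  OUT=(all ⊤)
  B2:  IN=(all ⊤)  OUT=(all ⊤)
  B3:  IN=(all ⊤)  OUT=(all ⊤)
  B4:  IN=(all ⊤)  OUT=(all ⊤)
  B5:  IN=(all ⊤)  OUT={c:0; rest ⊤}
  B6:  IN={c:0; rest ⊤}  OUT={c:0; rest ⊤}
  B7:  IN=(all ⊤)  OUT={c:-2; rest ⊤}

Merge at B5: IN[B5] = OUT[B4] = {a: ⊤, b: ⊤, c: ⊤, d: ⊤, e: ⊤, f: ⊤}
Applying B5's transfer function to that IN value gives OUT[B5] (row B5 above).

Answer: {a: ⊤, b: ⊤, c: 0, d: ⊤, e: ⊤, f: ⊤}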